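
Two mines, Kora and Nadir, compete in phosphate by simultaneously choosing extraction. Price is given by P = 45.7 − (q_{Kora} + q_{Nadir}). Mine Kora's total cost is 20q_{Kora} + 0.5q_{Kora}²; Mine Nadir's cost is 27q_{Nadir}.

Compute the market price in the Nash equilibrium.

Mine Kora's profit: π = q_{Kora}(45.7 − (q_{Kora} + q_{Nadir})) − 20q_{Kora} − 0.5q_{Kora}².
∂π/∂q_{Kora} = 25.7 − 3q_{Kora} − q_{Nadir} = 0, so q_{Kora} = 257/30 − (1/3)q_{Nadir}.
For Nadir: ∂π/∂q_{Nadir} = 18.7 − 2q_{Nadir} − q_{Kora} = 0 ⇒ q_{Nadir} = 9.35 − 0.5q_{Kora}.
Substituting the second reaction function into the first: q_{Kora} = 257/30 − (1/3)(9.35 − 0.5q_{Kora}), which gives (5/6)q_{Kora} = 5.45 ⇒ q_{Kora} = 6.54.
Then q_{Nadir} = 9.35 − 0.5·6.54 = 6.08.
Equilibrium price: P = 45.7 − 12.62 = 33.08.

33.08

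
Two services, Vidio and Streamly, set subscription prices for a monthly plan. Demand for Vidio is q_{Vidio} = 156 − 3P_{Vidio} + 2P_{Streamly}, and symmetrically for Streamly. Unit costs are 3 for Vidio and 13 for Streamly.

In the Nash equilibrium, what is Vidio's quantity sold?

Vidio's profit: π = (P_{Vidio} − 3)(156 − 3P_{Vidio} + 2P_{Streamly}).
∂π/∂P_{Vidio} = 165 − 6P_{Vidio} + 2P_{Streamly} = 0 ⇒ P_{Vidio} = 27.5 + (1/3)P_{Streamly}.
Similarly P_{Streamly} = 32.5 + (1/3)P_{Vidio}.
Substituting the second reaction function into the first: P_{Vidio} = 27.5 + (1/3)(32.5 + (1/3)P_{Vidio}), which gives (8/9)P_{Vidio} = 115/3 ⇒ P_{Vidio} = 43.125.
Then P_{Streamly} = 32.5 + (1/3)·43.125 = 46.875.
q_{Vidio} = 156 − 3·43.125 + 2·46.875 = 120.375.

120.375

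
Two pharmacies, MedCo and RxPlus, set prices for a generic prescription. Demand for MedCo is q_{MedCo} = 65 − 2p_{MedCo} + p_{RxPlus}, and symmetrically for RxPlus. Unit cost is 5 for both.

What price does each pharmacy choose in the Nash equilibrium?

MedCo's profit: π = (p_{MedCo} − 5)(65 − 2p_{MedCo} + p_{RxPlus}).
∂π/∂p_{MedCo} = 75 − 4p_{MedCo} + p_{RxPlus} = 0 ⇒ p_{MedCo} = 18.75 + 0.25p_{RxPlus}.
The game is symmetric, so in equilibrium p_{RxPlus} = p_{MedCo}: the reaction function gives 0.75p_{MedCo} = 18.75, hence p_{MedCo} = 25.

25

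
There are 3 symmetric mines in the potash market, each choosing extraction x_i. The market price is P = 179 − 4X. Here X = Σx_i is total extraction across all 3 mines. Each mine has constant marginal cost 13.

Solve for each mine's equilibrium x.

A representative mine's profit is π_i = x_i(179 − 4X) − 13x_i, with X = x_i + Σ_{j≠i} x_j.
First-order condition: 166 − 8x_i − 4Σ_{j≠i} x_j = 0.
In a symmetric equilibrium every mine chooses the same x, so Σ_{j≠i} x_j = 2x. The condition becomes 166 − 16x = 0, giving x = 166/16 = 10.375.

10.375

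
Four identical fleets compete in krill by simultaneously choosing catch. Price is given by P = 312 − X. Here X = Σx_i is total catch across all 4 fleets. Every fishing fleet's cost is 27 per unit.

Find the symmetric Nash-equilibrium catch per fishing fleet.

57

A representative fishing fleet's profit is π_i = x_i(312 − X) − 27x_i, with X = x_i + Σ_{j≠i} x_j.
First-order condition: 285 − 2x_i − Σ_{j≠i} x_j = 0.
In a symmetric equilibrium every fishing fleet chooses the same x, so Σ_{j≠i} x_j = 3x. The condition becomes 285 − 5x = 0, giving x = 285/5 = 57.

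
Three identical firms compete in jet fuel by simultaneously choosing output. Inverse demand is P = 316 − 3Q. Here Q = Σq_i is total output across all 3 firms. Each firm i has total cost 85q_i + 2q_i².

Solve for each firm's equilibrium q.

14.4375

A representative firm's profit is π_i = q_i(316 − 3Q) − 85q_i − 2q_i², with Q = q_i + Σ_{j≠i} q_j.
First-order condition: 231 − 10q_i − 3Σ_{j≠i} q_j = 0.
In a symmetric equilibrium every firm chooses the same q, so Σ_{j≠i} q_j = 2q. The condition becomes 231 − 16q = 0, giving q = 231/16 = 14.4375.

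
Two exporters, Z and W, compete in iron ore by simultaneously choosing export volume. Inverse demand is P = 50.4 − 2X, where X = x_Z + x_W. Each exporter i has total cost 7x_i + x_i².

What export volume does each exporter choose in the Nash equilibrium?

Exporter Z's profit: π = x_Z(50.4 − 2(x_Z + x_W)) − 7x_Z − x_Z².
∂π/∂x_Z = 43.4 − 6x_Z − 2x_W = 0, so x_Z = 217/30 − (1/3)x_W.
The game is symmetric, so in equilibrium x_W = x_Z: the reaction function gives (4/3)x_Z = 217/30, hence x_Z = 5.425.

5.425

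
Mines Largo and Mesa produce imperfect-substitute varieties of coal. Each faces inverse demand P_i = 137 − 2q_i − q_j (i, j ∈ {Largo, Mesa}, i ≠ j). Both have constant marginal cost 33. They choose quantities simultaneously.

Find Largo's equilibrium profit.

865.28

Mine Largo's profit: π = q_{Largo}(137 − 2q_{Largo} − q_{Mesa}) − 33q_{Largo}.
∂π/∂q_{Largo} = 104 − 4q_{Largo} − q_{Mesa} = 0 ⇒ q_{Largo} = 26 − 0.25q_{Mesa}.
The game is symmetric, so in equilibrium q_{Mesa} = q_{Largo}: the reaction function gives 1.25q_{Largo} = 26, hence q_{Largo} = 20.8.
P_{Largo} = 137 − 2·20.8 − 20.8 = 74.6.
Profit = (74.6 − 33)·20.8 = 865.28.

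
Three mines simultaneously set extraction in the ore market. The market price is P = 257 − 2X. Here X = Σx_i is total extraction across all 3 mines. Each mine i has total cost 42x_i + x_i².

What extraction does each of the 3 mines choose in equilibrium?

A representative mine's profit is π_i = x_i(257 − 2X) − 42x_i − x_i², with X = x_i + Σ_{j≠i} x_j.
First-order condition: 215 − 6x_i − 2Σ_{j≠i} x_j = 0.
In a symmetric equilibrium every mine chooses the same x, so Σ_{j≠i} x_j = 2x. The condition becomes 215 − 10x = 0, giving x = 215/10 = 21.5.

21.5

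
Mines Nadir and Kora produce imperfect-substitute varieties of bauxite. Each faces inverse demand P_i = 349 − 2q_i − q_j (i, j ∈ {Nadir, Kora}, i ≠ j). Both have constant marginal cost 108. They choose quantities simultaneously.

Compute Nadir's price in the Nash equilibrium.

Mine Nadir's profit: π = q_{Nadir}(349 − 2q_{Nadir} − q_{Kora}) − 108q_{Nadir}.
∂π/∂q_{Nadir} = 241 − 4q_{Nadir} − q_{Kora} = 0 ⇒ q_{Nadir} = 60.25 − 0.25q_{Kora}.
Setting q_{Nadir} = q_{Kora} in the reaction function: q_{Nadir} = 60.25 − 0.25q_{Nadir}, so q_{Nadir} = 60.25 / 1.25 = 48.2.
P_{Nadir} = 349 − 2·48.2 − 48.2 = 204.4.

204.4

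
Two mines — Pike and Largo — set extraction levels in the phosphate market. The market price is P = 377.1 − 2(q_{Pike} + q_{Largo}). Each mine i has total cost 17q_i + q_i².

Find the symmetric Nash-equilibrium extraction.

Mine Pike's profit: π = q_{Pike}(377.1 − 2(q_{Pike} + q_{Largo})) − 17q_{Pike} − q_{Pike}².
∂π/∂q_{Pike} = 360.1 − 6q_{Pike} − 2q_{Largo} = 0, so q_{Pike} = 3601/60 − (1/3)q_{Largo}.
By symmetry q_{Largo} = q_{Pike}; substituting into the reaction function, (4/3)q_{Pike} = 3601/60 and q_{Pike} = 45.0125.

45.0125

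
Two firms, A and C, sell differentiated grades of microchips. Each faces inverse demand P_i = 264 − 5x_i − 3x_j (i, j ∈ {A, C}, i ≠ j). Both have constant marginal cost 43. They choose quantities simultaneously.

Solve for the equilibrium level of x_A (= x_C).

Firm A's profit: π = x_A(264 − 5x_A − 3x_C) − 43x_A.
∂π/∂x_A = 221 − 10x_A − 3x_C = 0 ⇒ x_A = 22.1 − 0.3x_C.
The game is symmetric, so in equilibrium x_C = x_A: the reaction function gives 1.3x_A = 22.1, hence x_A = 17.

17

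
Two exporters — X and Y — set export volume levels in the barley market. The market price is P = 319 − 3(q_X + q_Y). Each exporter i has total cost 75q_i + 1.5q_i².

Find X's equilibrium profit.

1860.5

Exporter X's profit: π = q_X(319 − 3(q_X + q_Y)) − 75q_X − 1.5q_X².
∂π/∂q_X = 244 − 9q_X − 3q_Y = 0, so q_X = 244/9 − (1/3)q_Y.
By symmetry q_Y = q_X; substituting into the reaction function, (4/3)q_X = 244/9 and q_X = 61/3.
Price P = 319 − 3·(122/3) = 197.
X's profit: (197 − 75)·(61/3) − 1.5(61/3)² = 1860.5.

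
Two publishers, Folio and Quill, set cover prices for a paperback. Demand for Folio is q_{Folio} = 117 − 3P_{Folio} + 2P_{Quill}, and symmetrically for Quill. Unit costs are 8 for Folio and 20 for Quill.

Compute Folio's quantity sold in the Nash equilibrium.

Folio's profit: π = (P_{Folio} − 8)(117 − 3P_{Folio} + 2P_{Quill}).
∂π/∂P_{Folio} = 141 − 6P_{Folio} + 2P_{Quill} = 0 ⇒ P_{Folio} = 23.5 + (1/3)P_{Quill}.
Similarly P_{Quill} = 29.5 + (1/3)P_{Folio}.
Substituting the second reaction function into the first: P_{Folio} = 23.5 + (1/3)(29.5 + (1/3)P_{Folio}), which gives (8/9)P_{Folio} = 100/3 ⇒ P_{Folio} = 37.5.
Then P_{Quill} = 29.5 + (1/3)·37.5 = 42.
q_{Folio} = 117 − 3·37.5 + 2·42 = 88.5.

88.5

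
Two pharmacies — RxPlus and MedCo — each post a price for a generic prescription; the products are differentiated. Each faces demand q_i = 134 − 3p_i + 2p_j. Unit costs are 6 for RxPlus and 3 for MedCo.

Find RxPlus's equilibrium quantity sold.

94.3125

RxPlus's profit: π = (p_{RxPlus} − 6)(134 − 3p_{RxPlus} + 2p_{MedCo}).
∂π/∂p_{RxPlus} = 152 − 6p_{RxPlus} + 2p_{MedCo} = 0 ⇒ p_{RxPlus} = 76/3 + (1/3)p_{MedCo}.
Similarly p_{MedCo} = 143/6 + (1/3)p_{RxPlus}.
Plugging p_{MedCo} into RxPlus's best response: p_{RxPlus} = 76/3 + (1/3)(143/6 + (1/3)p_{RxPlus}) ⇒ (8/9)p_{RxPlus} = 599/18, so p_{RxPlus} = 37.4375.
Then p_{MedCo} = 143/6 + (1/3)·37.4375 = 36.3125.
q_{RxPlus} = 134 − 3·37.4375 + 2·36.3125 = 94.3125.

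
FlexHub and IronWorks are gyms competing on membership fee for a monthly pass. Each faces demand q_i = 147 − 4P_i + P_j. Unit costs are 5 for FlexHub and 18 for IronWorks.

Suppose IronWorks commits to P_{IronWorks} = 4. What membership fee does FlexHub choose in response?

FlexHub's profit: π = (P_{FlexHub} − 5)(147 − 4P_{FlexHub} + P_{IronWorks}).
∂π/∂P_{FlexHub} = 167 − 8P_{FlexHub} + P_{IronWorks} = 0 ⇒ P_{FlexHub} = 20.875 + 0.125P_{IronWorks}.
At P_{IronWorks} = 4: P_{FlexHub} = 20.875 + 0.125·4 = 21.375.

21.375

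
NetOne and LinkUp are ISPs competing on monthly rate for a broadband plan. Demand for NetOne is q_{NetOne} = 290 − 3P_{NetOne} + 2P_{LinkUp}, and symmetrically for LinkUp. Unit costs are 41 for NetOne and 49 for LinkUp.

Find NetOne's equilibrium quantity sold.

NetOne's profit: π = (P_{NetOne} − 41)(290 − 3P_{NetOne} + 2P_{LinkUp}).
∂π/∂P_{NetOne} = 413 − 6P_{NetOne} + 2P_{LinkUp} = 0 ⇒ P_{NetOne} = 413/6 + (1/3)P_{LinkUp}.
Similarly P_{LinkUp} = 437/6 + (1/3)P_{NetOne}.
Plugging P_{LinkUp} into NetOne's best response: P_{NetOne} = 413/6 + (1/3)(437/6 + (1/3)P_{NetOne}) ⇒ (8/9)P_{NetOne} = 838/9, so P_{NetOne} = 104.75.
Then P_{LinkUp} = 437/6 + (1/3)·104.75 = 107.75.
q_{NetOne} = 290 − 3·104.75 + 2·107.75 = 191.25.

191.25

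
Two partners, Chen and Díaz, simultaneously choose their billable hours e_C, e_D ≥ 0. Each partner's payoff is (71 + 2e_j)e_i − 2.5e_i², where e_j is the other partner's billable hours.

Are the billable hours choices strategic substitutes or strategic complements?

Chen's payoff is (71 + 2e_D)e_C − 2.5e_C².
∂π/∂e_C = 71 + 2e_D − 5e_C = 0, so e_C = 14.2 + 0.4e_D.
The best-response slope de_C/de_D = 0.4 > 0: the reaction function is upward-sloping, so the choices are strategic complements.

strategic complements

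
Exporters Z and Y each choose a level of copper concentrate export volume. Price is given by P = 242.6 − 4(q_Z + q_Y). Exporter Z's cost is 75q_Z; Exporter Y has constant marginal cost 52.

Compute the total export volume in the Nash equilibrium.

29.85

Exporter Z's profit: π = q_Z(242.6 − 4(q_Z + q_Y)) − 75q_Z.
∂π/∂q_Z = 167.6 − 8q_Z − 4q_Y = 0, so q_Z = 20.95 − 0.5q_Y.
By the same steps for Y: q_Y = 23.825 − 0.5q_Z.
Plugging q_Y into Z's best response: q_Z = 20.95 − 0.5(23.825 − 0.5q_Z) ⇒ 0.75q_Z = 9.0375, so q_Z = 12.05.
Then q_Y = 23.825 − 0.5·12.05 = 17.8.
Total export volume: 12.05 + 17.8 = 29.85.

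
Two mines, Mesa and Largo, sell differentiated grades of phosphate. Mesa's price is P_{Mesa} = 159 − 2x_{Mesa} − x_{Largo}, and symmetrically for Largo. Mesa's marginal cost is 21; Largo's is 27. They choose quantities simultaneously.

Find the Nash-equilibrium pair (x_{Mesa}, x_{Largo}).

Mine Mesa's profit: π = x_{Mesa}(159 − 2x_{Mesa} − x_{Largo}) − 21x_{Mesa}.
∂π/∂x_{Mesa} = 138 − 4x_{Mesa} − x_{Largo} = 0 ⇒ x_{Mesa} = 34.5 − 0.25x_{Largo}.
Similarly x_{Largo} = 33 − 0.25x_{Mesa}.
Plugging x_{Largo} into Mesa's best response: x_{Mesa} = 34.5 − 0.25(33 − 0.25x_{Mesa}) ⇒ 0.9375x_{Mesa} = 26.25, so x_{Mesa} = 28.
Then x_{Largo} = 33 − 0.25·28 = 26.

28, 26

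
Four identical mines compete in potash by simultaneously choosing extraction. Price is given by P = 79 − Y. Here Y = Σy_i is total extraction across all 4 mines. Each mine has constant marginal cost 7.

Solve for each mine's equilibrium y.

14.4

A representative mine's profit is π_i = y_i(79 − Y) − 7y_i, with Y = y_i + Σ_{j≠i} y_j.
First-order condition: 72 − 2y_i − Σ_{j≠i} y_j = 0.
In a symmetric equilibrium every mine chooses the same y, so Σ_{j≠i} y_j = 3y. The condition becomes 72 − 5y = 0, giving y = 72/5 = 14.4.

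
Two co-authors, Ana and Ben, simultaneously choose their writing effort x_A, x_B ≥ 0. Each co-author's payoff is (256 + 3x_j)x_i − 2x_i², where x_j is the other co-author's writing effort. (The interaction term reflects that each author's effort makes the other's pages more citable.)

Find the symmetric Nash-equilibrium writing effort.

Ana's payoff is (256 + 3x_B)x_A − 2x_A².
∂π/∂x_A = 256 + 3x_B − 4x_A = 0, so x_A = 64 + 0.75x_B.
The game is symmetric, so in equilibrium x_B = x_A: the reaction function gives 0.25x_A = 64, hence x_A = 256.

256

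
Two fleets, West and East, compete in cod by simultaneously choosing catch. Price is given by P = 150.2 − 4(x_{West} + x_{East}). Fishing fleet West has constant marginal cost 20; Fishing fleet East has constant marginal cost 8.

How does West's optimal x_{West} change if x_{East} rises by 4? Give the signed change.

-2

Fishing fleet West's profit: π = x_{West}(150.2 − 4(x_{West} + x_{East})) − 20x_{West}.
∂π/∂x_{West} = 130.2 − 8x_{West} − 4x_{East} = 0, so x_{West} = 16.275 − 0.5x_{East}.
The reaction-function slope is −0.5, so a 4-unit rise in x_{East} moves x_{West} by −0.5 × 4 = −2. West's best response falls — the actions are strategic substitutes.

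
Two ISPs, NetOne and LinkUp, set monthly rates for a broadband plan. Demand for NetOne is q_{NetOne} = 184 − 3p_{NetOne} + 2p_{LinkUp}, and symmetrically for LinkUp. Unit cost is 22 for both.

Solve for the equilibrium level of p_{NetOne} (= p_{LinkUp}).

62.5

NetOne's profit: π = (p_{NetOne} − 22)(184 − 3p_{NetOne} + 2p_{LinkUp}).
∂π/∂p_{NetOne} = 250 − 6p_{NetOne} + 2p_{LinkUp} = 0 ⇒ p_{NetOne} = 125/3 + (1/3)p_{LinkUp}.
By symmetry p_{LinkUp} = p_{NetOne}; substituting into the reaction function, (2/3)p_{NetOne} = 125/3 and p_{NetOne} = 62.5.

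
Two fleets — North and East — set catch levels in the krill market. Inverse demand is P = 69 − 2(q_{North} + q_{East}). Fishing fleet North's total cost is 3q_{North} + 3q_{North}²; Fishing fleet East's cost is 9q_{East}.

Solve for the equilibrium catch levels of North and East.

Fishing fleet North's profit: π = q_{North}(69 − 2(q_{North} + q_{East})) − 3q_{North} − 3q_{North}².
∂π/∂q_{North} = 66 − 10q_{North} − 2q_{East} = 0, so q_{North} = 6.6 − 0.2q_{East}.
For East: ∂π/∂q_{East} = 60 − 4q_{East} − 2q_{North} = 0 ⇒ q_{East} = 15 − 0.5q_{North}.
Substituting the second reaction function into the first: q_{North} = 6.6 − 0.2(15 − 0.5q_{North}), which gives 0.9q_{North} = 3.6 ⇒ q_{North} = 4.
Then q_{East} = 15 − 0.5·4 = 13.

4, 13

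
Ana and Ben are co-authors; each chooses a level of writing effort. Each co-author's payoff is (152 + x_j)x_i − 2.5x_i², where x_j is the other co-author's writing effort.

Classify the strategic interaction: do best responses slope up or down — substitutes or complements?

strategic complements

Ana's payoff is (152 + x_B)x_A − 2.5x_A².
∂π/∂x_A = 152 + x_B − 5x_A = 0, so x_A = 30.4 + 0.2x_B.
The best-response slope dx_A/dx_B = 0.2 > 0: the reaction function is upward-sloping, so the choices are strategic complements.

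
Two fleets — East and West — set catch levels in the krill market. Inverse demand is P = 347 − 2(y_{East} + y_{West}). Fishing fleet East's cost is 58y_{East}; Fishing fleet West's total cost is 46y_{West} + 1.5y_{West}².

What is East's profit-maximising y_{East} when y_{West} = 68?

Fishing fleet East's profit: π = y_{East}(347 − 2(y_{East} + y_{West})) − 58y_{East}.
∂π/∂y_{East} = 289 − 4y_{East} − 2y_{West} = 0, so y_{East} = 72.25 − 0.5y_{West}.
At y_{West} = 68: y_{East} = 72.25 − 0.5·68 = 38.25.

38.25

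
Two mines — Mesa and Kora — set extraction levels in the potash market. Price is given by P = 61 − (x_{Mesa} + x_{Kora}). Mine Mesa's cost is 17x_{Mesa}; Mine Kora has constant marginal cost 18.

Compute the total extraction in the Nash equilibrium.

29

Mine Mesa's profit: π = x_{Mesa}(61 − (x_{Mesa} + x_{Kora})) − 17x_{Mesa}.
∂π/∂x_{Mesa} = 44 − 2x_{Mesa} − x_{Kora} = 0, so x_{Mesa} = 22 − 0.5x_{Kora}.
By the same steps for Kora: x_{Kora} = 21.5 − 0.5x_{Mesa}.
Solving the two reaction functions simultaneously: (1 − (−0.5)(−0.5))x_{Mesa} = 22 − 0.5·21.5, so 0.75x_{Mesa} = 11.25 and x_{Mesa} = 15.
Then x_{Kora} = 21.5 − 0.5·15 = 14.
Total extraction: 15 + 14 = 29.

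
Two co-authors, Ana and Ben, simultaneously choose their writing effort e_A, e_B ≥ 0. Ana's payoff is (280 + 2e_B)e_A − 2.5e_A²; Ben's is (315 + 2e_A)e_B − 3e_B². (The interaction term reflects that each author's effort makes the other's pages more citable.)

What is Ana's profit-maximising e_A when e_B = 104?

97.6

Expanding Ana's payoff: 280e_A + 2e_Be_A − 2.5e_A².
∂π/∂e_A = 280 + 2e_B − 5e_A = 0, so e_A = 56 + 0.4e_B.
At e_B = 104: e_A = 56 + 0.4·104 = 97.6.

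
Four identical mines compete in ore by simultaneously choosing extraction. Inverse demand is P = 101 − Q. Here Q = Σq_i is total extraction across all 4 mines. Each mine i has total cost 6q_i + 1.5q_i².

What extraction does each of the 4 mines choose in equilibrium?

11.875

A representative mine's profit is π_i = q_i(101 − Q) − 6q_i − 1.5q_i², with Q = q_i + Σ_{j≠i} q_j.
First-order condition: 95 − 5q_i − Σ_{j≠i} q_j = 0.
With identical mines, set every q_j = q: then 95 − 5q − 3q = 0, i.e. q = 95/8 = 11.875.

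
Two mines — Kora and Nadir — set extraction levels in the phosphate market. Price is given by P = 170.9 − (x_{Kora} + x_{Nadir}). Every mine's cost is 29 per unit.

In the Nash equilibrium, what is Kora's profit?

Mine Kora's profit: π = x_{Kora}(170.9 − (x_{Kora} + x_{Nadir})) − 29x_{Kora}.
∂π/∂x_{Kora} = 141.9 − 2x_{Kora} − x_{Nadir} = 0, so x_{Kora} = 70.95 − 0.5x_{Nadir}.
Setting x_{Kora} = x_{Nadir} in the reaction function: x_{Kora} = 70.95 − 0.5x_{Kora}, so x_{Kora} = 70.95 / 1.5 = 47.3.
Price P = 170.9 − 94.6 = 76.3.
Kora's profit: (76.3 − 29)·47.3 = 2237.29.

2237.29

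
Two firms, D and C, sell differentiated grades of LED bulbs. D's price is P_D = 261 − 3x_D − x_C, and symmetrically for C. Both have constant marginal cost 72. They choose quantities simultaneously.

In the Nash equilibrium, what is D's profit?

Firm D's profit: π = x_D(261 − 3x_D − x_C) − 72x_D.
∂π/∂x_D = 189 − 6x_D − x_C = 0 ⇒ x_D = 31.5 − (1/6)x_C.
Setting x_D = x_C in the reaction function: x_D = 31.5 − (1/6)x_D, so x_D = 31.5 / (7/6) = 27.
P_D = 261 − 3·27 − 27 = 153.
Profit = (153 − 72)·27 = 2187.

2187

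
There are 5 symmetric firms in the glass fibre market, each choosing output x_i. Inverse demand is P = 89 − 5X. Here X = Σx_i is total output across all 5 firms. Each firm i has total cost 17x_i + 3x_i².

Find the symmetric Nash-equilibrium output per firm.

2

A representative firm's profit is π_i = x_i(89 − 5X) − 17x_i − 3x_i², with X = x_i + Σ_{j≠i} x_j.
First-order condition: 72 − 16x_i − 5Σ_{j≠i} x_j = 0.
Imposing symmetry (x_j = x for all j) turns Σ_{j≠i} x_j into 4x, so 72 = 36x and x = 2.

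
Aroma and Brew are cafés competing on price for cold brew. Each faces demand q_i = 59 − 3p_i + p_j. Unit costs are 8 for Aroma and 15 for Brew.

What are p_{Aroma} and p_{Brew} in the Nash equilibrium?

Aroma's profit: π = (p_{Aroma} − 8)(59 − 3p_{Aroma} + p_{Brew}).
∂π/∂p_{Aroma} = 83 − 6p_{Aroma} + p_{Brew} = 0 ⇒ p_{Aroma} = 83/6 + (1/6)p_{Brew}.
Similarly p_{Brew} = 52/3 + (1/6)p_{Aroma}.
Plugging p_{Brew} into Aroma's best response: p_{Aroma} = 83/6 + (1/6)(52/3 + (1/6)p_{Aroma}) ⇒ (35/36)p_{Aroma} = 301/18, so p_{Aroma} = 17.2.
Then p_{Brew} = 52/3 + (1/6)·17.2 = 20.2.

17.2, 20.2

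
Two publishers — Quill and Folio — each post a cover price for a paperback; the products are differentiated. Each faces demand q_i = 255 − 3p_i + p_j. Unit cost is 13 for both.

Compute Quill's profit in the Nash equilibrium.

6292.92

Quill's profit: π = (p_{Quill} − 13)(255 − 3p_{Quill} + p_{Folio}).
∂π/∂p_{Quill} = 294 − 6p_{Quill} + p_{Folio} = 0 ⇒ p_{Quill} = 49 + (1/6)p_{Folio}.
By symmetry p_{Folio} = p_{Quill}; substituting into the reaction function, (5/6)p_{Quill} = 49 and p_{Quill} = 58.8.
q_{Quill} = 255 − 3·58.8 + 58.8 = 137.4.
Profit = (58.8 − 13)·137.4 = 6292.92.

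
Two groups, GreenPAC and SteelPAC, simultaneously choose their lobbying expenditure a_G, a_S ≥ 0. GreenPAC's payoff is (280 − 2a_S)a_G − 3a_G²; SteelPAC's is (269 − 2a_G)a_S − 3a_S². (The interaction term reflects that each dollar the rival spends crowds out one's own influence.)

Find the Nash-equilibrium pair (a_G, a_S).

35.6875, 32.9375

Expanding GreenPAC's payoff: 280a_G − 2a_Sa_G − 3a_G².
∂π/∂a_G = 280 − 2a_S − 6a_G = 0, so a_G = 140/3 − (1/3)a_S.
Likewise for SteelPAC: a_S = 269/6 − (1/3)a_G.
Plugging a_S into GreenPAC's best response: a_G = 140/3 − (1/3)(269/6 − (1/3)a_G) ⇒ (8/9)a_G = 571/18, so a_G = 35.6875.
Then a_S = 269/6 − (1/3)·35.6875 = 32.9375.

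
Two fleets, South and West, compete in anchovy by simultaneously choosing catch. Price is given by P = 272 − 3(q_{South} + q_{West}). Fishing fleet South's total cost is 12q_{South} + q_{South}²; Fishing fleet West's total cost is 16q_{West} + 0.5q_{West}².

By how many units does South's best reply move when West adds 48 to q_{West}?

-18

Fishing fleet South's profit: π = q_{South}(272 − 3(q_{South} + q_{West})) − 12q_{South} − q_{South}².
∂π/∂q_{South} = 260 − 8q_{South} − 3q_{West} = 0, so q_{South} = 32.5 − 0.375q_{West}.
The reaction-function slope is −0.375, so a 48-unit rise in q_{West} moves q_{South} by −0.375 × 48 = −18. South's best response falls — the actions are strategic substitutes.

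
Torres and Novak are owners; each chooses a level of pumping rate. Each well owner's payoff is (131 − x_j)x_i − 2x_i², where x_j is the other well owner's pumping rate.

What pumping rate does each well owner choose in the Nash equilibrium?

26.2

Torres's payoff is (131 − x_N)x_T − 2x_T².
∂π/∂x_T = 131 − x_N − 4x_T = 0, so x_T = 32.75 − 0.25x_N.
Setting x_T = x_N in the reaction function: x_T = 32.75 − 0.25x_T, so x_T = 32.75 / 1.25 = 26.2.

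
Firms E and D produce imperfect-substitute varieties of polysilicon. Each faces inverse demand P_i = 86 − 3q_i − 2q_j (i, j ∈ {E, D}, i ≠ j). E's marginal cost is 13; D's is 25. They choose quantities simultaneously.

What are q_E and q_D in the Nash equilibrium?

Firm E's profit: π = q_E(86 − 3q_E − 2q_D) − 13q_E.
∂π/∂q_E = 73 − 6q_E − 2q_D = 0 ⇒ q_E = 73/6 − (1/3)q_D.
Similarly q_D = 61/6 − (1/3)q_E.
Substituting the second reaction function into the first: q_E = 73/6 − (1/3)(61/6 − (1/3)q_E), which gives (8/9)q_E = 79/9 ⇒ q_E = 9.875.
Then q_D = 61/6 − (1/3)·9.875 = 6.875.

9.875, 6.875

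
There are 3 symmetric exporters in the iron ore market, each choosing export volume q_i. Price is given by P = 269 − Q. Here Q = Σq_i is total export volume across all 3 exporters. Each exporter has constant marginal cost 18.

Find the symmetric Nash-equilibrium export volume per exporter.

A representative exporter's profit is π_i = q_i(269 − Q) − 18q_i, with Q = q_i + Σ_{j≠i} q_j.
First-order condition: 251 − 2q_i − Σ_{j≠i} q_j = 0.
In a symmetric equilibrium every exporter chooses the same q, so Σ_{j≠i} q_j = 2q. The condition becomes 251 − 4q = 0, giving q = 251/4 = 62.75.

62.75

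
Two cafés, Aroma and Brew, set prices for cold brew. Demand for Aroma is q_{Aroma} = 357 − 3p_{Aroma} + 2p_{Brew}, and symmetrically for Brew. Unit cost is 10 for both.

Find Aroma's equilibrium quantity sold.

260.25

Aroma's profit: π = (p_{Aroma} − 10)(357 − 3p_{Aroma} + 2p_{Brew}).
∂π/∂p_{Aroma} = 387 − 6p_{Aroma} + 2p_{Brew} = 0 ⇒ p_{Aroma} = 64.5 + (1/3)p_{Brew}.
The game is symmetric, so in equilibrium p_{Brew} = p_{Aroma}: the reaction function gives (2/3)p_{Aroma} = 64.5, hence p_{Aroma} = 96.75.
q_{Aroma} = 357 − 3·96.75 + 2·96.75 = 260.25.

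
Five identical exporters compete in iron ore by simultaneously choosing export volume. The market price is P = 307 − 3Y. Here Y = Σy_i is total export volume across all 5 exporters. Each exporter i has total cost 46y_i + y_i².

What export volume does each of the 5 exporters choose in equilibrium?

A representative exporter's profit is π_i = y_i(307 − 3Y) − 46y_i − y_i², with Y = y_i + Σ_{j≠i} y_j.
First-order condition: 261 − 8y_i − 3Σ_{j≠i} y_j = 0.
Imposing symmetry (y_j = y for all j) turns Σ_{j≠i} y_j into 4y, so 261 = 20y and y = 13.05.

13.05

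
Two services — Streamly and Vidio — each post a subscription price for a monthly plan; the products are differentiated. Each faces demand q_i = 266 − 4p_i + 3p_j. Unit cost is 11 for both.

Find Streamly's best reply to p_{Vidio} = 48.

56.75

Streamly's profit: π = (p_{Streamly} − 11)(266 − 4p_{Streamly} + 3p_{Vidio}).
∂π/∂p_{Streamly} = 310 − 8p_{Streamly} + 3p_{Vidio} = 0 ⇒ p_{Streamly} = 38.75 + 0.375p_{Vidio}.
At p_{Vidio} = 48: p_{Streamly} = 38.75 + 0.375·48 = 56.75.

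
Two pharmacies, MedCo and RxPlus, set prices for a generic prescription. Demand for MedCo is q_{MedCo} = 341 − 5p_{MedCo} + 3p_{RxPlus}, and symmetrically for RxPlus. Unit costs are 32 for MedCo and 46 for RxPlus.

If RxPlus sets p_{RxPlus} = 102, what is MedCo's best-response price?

80.7

MedCo's profit: π = (p_{MedCo} − 32)(341 − 5p_{MedCo} + 3p_{RxPlus}).
∂π/∂p_{MedCo} = 501 − 10p_{MedCo} + 3p_{RxPlus} = 0 ⇒ p_{MedCo} = 50.1 + 0.3p_{RxPlus}.
At p_{RxPlus} = 102: p_{MedCo} = 50.1 + 0.3·102 = 80.7.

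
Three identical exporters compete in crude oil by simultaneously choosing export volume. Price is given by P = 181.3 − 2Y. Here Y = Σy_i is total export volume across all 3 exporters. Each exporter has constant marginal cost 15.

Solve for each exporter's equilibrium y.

A representative exporter's profit is π_i = y_i(181.3 − 2Y) − 15y_i, with Y = y_i + Σ_{j≠i} y_j.
First-order condition: 166.3 − 4y_i − 2Σ_{j≠i} y_j = 0.
With identical exporters, set every y_j = y: then 166.3 − 4y − 4y = 0, i.e. y = 166.3/8 = 20.7875.

20.7875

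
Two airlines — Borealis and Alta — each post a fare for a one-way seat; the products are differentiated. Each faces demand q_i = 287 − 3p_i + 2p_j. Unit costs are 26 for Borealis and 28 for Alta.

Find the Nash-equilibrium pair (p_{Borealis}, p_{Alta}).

Borealis's profit: π = (p_{Borealis} − 26)(287 − 3p_{Borealis} + 2p_{Alta}).
∂π/∂p_{Borealis} = 365 − 6p_{Borealis} + 2p_{Alta} = 0 ⇒ p_{Borealis} = 365/6 + (1/3)p_{Alta}.
Similarly p_{Alta} = 371/6 + (1/3)p_{Borealis}.
Substituting the second reaction function into the first: p_{Borealis} = 365/6 + (1/3)(371/6 + (1/3)p_{Borealis}), which gives (8/9)p_{Borealis} = 733/9 ⇒ p_{Borealis} = 91.625.
Then p_{Alta} = 371/6 + (1/3)·91.625 = 92.375.

91.625, 92.375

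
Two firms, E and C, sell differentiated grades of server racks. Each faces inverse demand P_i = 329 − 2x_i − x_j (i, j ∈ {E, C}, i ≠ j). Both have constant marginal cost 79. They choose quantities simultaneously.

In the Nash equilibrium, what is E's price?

179

Firm E's profit: π = x_E(329 − 2x_E − x_C) − 79x_E.
∂π/∂x_E = 250 − 4x_E − x_C = 0 ⇒ x_E = 62.5 − 0.25x_C.
By symmetry x_C = x_E; substituting into the reaction function, 1.25x_E = 62.5 and x_E = 50.
P_E = 329 − 2·50 − 50 = 179.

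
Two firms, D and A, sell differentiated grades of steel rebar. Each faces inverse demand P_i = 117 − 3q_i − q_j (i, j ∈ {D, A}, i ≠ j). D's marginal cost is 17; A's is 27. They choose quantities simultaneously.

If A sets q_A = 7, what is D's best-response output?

15.5

Firm D's profit: π = q_D(117 − 3q_D − q_A) − 17q_D.
∂π/∂q_D = 100 − 6q_D − q_A = 0 ⇒ q_D = 50/3 − (1/6)q_A.
At q_A = 7: q_D = 50/3 − (1/6)·7 = 15.5.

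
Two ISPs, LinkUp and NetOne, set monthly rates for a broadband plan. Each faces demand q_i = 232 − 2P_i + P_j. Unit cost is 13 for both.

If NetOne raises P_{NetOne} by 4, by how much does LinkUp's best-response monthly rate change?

1

LinkUp's profit: π = (P_{LinkUp} − 13)(232 − 2P_{LinkUp} + P_{NetOne}).
∂π/∂P_{LinkUp} = 258 − 4P_{LinkUp} + P_{NetOne} = 0 ⇒ P_{LinkUp} = 64.5 + 0.25P_{NetOne}.
The reaction-function slope is 0.25, so a 4-unit rise in P_{NetOne} moves P_{LinkUp} by 0.25 × 4 = 1. LinkUp's best response rises — the actions are strategic complements.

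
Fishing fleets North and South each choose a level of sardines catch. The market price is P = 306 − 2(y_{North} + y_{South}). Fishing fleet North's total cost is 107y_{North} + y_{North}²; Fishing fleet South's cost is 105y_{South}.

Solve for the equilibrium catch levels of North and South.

Fishing fleet North's profit: π = y_{North}(306 − 2(y_{North} + y_{South})) − 107y_{North} − y_{North}².
∂π/∂y_{North} = 199 − 6y_{North} − 2y_{South} = 0, so y_{North} = 199/6 − (1/3)y_{South}.
For South: ∂π/∂y_{South} = 201 − 4y_{South} − 2y_{North} = 0 ⇒ y_{South} = 50.25 − 0.5y_{North}.
Substituting the second reaction function into the first: y_{North} = 199/6 − (1/3)(50.25 − 0.5y_{North}), which gives (5/6)y_{North} = 197/12 ⇒ y_{North} = 19.7.
Then y_{South} = 50.25 − 0.5·19.7 = 40.4.

19.7, 40.4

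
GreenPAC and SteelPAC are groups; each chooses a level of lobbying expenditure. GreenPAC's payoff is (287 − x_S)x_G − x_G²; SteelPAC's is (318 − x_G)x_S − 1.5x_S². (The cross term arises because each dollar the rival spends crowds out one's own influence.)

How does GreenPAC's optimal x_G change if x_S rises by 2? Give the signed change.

Expanding GreenPAC's payoff: 287x_G − x_Sx_G − x_G².
∂π/∂x_G = 287 − x_S − 2x_G = 0, so x_G = 143.5 − 0.5x_S.
The reaction-function slope is −0.5, so a 2-unit rise in x_S moves x_G by −0.5 × 2 = −1. GreenPAC's best response falls — the actions are strategic substitutes.

-1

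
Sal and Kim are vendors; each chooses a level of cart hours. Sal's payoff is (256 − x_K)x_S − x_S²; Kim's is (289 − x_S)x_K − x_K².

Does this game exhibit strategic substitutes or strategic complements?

strategic substitutes

Expanding Sal's payoff: 256x_S − x_Kx_S − x_S².
∂π/∂x_S = 256 − x_K − 2x_S = 0, so x_S = 128 − 0.5x_K.
The best-response slope dx_S/dx_K = −0.5 < 0: the reaction function is downward-sloping, so the choices are strategic substitutes.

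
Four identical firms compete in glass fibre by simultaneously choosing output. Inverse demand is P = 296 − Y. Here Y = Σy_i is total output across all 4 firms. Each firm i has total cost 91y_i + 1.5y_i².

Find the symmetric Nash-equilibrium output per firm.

A representative firm's profit is π_i = y_i(296 − Y) − 91y_i − 1.5y_i², with Y = y_i + Σ_{j≠i} y_j.
First-order condition: 205 − 5y_i − Σ_{j≠i} y_j = 0.
Imposing symmetry (y_j = y for all j) turns Σ_{j≠i} y_j into 3y, so 205 = 8y and y = 25.625.

25.625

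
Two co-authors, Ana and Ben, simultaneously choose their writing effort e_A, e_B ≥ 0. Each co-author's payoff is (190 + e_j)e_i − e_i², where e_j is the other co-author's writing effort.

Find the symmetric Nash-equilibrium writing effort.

190

Ana's payoff is (190 + e_B)e_A − e_A².
∂π/∂e_A = 190 + e_B − 2e_A = 0, so e_A = 95 + 0.5e_B.
Setting e_A = e_B in the reaction function: e_A = 95 + 0.5e_A, so e_A = 95 / 0.5 = 190.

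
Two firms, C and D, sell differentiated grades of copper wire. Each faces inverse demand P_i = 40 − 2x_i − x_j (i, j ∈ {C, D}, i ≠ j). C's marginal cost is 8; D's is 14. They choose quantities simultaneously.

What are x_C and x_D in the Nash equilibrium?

Firm C's profit: π = x_C(40 − 2x_C − x_D) − 8x_C.
∂π/∂x_C = 32 − 4x_C − x_D = 0 ⇒ x_C = 8 − 0.25x_D.
Similarly x_D = 6.5 − 0.25x_C.
Solving the two reaction functions simultaneously: (1 − (−0.25)(−0.25))x_C = 8 − 0.25·6.5, so 0.9375x_C = 6.375 and x_C = 6.8.
Then x_D = 6.5 − 0.25·6.8 = 4.8.

6.8, 4.8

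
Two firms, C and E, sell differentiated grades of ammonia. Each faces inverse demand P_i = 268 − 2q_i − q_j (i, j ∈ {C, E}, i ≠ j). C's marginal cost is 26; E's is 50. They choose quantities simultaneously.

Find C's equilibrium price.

126

Firm C's profit: π = q_C(268 − 2q_C − q_E) − 26q_C.
∂π/∂q_C = 242 − 4q_C − q_E = 0 ⇒ q_C = 60.5 − 0.25q_E.
Similarly q_E = 54.5 − 0.25q_C.
Plugging q_E into C's best response: q_C = 60.5 − 0.25(54.5 − 0.25q_C) ⇒ 0.9375q_C = 46.875, so q_C = 50.
Then q_E = 54.5 − 0.25·50 = 42.
P_C = 268 − 2·50 − 42 = 126.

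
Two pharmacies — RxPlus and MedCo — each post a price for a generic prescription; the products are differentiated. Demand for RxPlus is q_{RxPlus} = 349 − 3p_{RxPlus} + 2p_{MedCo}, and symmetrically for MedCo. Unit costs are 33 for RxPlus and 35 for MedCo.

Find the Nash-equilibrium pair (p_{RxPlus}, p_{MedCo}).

112.375, 113.125

RxPlus's profit: π = (p_{RxPlus} − 33)(349 − 3p_{RxPlus} + 2p_{MedCo}).
∂π/∂p_{RxPlus} = 448 − 6p_{RxPlus} + 2p_{MedCo} = 0 ⇒ p_{RxPlus} = 224/3 + (1/3)p_{MedCo}.
Similarly p_{MedCo} = 227/3 + (1/3)p_{RxPlus}.
Plugging p_{MedCo} into RxPlus's best response: p_{RxPlus} = 224/3 + (1/3)(227/3 + (1/3)p_{RxPlus}) ⇒ (8/9)p_{RxPlus} = 899/9, so p_{RxPlus} = 112.375.
Then p_{MedCo} = 227/3 + (1/3)·112.375 = 113.125.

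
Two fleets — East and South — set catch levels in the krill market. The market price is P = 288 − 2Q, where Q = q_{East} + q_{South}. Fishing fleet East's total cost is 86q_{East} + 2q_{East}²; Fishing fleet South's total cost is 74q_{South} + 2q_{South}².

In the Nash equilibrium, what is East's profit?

Fishing fleet East's profit: π = q_{East}(288 − 2(q_{East} + q_{South})) − 86q_{East} − 2q_{East}².
∂π/∂q_{East} = 202 − 8q_{East} − 2q_{South} = 0, so q_{East} = 25.25 − 0.25q_{South}.
By the same steps for South: q_{South} = 26.75 − 0.25q_{East}.
Solving the two reaction functions simultaneously: (1 − (−0.25)(−0.25))q_{East} = 25.25 − 0.25·26.75, so 0.9375q_{East} = 18.5625 and q_{East} = 19.8.
Then q_{South} = 26.75 − 0.25·19.8 = 21.8.
Price P = 288 − 2·41.6 = 204.8.
East's profit: (204.8 − 86)·19.8 − 2(19.8)² = 1568.16.

1568.16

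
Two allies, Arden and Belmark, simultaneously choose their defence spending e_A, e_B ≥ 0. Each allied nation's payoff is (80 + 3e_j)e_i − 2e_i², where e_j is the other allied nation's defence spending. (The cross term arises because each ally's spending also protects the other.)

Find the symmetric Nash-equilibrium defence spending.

80

Arden's payoff is (80 + 3e_B)e_A − 2e_A².
∂π/∂e_A = 80 + 3e_B − 4e_A = 0, so e_A = 20 + 0.75e_B.
The game is symmetric, so in equilibrium e_B = e_A: the reaction function gives 0.25e_A = 20, hence e_A = 80.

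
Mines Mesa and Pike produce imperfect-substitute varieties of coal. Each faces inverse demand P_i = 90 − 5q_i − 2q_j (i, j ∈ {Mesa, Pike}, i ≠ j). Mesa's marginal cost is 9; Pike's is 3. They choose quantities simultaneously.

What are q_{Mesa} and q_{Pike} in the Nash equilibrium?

6.625, 7.375

Mine Mesa's profit: π = q_{Mesa}(90 − 5q_{Mesa} − 2q_{Pike}) − 9q_{Mesa}.
∂π/∂q_{Mesa} = 81 − 10q_{Mesa} − 2q_{Pike} = 0 ⇒ q_{Mesa} = 8.1 − 0.2q_{Pike}.
Similarly q_{Pike} = 8.7 − 0.2q_{Mesa}.
Substituting the second reaction function into the first: q_{Mesa} = 8.1 − 0.2(8.7 − 0.2q_{Mesa}), which gives 0.96q_{Mesa} = 6.36 ⇒ q_{Mesa} = 6.625.
Then q_{Pike} = 8.7 − 0.2·6.625 = 7.375.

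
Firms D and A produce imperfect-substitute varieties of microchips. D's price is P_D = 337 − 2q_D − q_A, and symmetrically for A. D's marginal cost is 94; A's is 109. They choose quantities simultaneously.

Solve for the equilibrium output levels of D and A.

Firm D's profit: π = q_D(337 − 2q_D − q_A) − 94q_D.
∂π/∂q_D = 243 − 4q_D − q_A = 0 ⇒ q_D = 60.75 − 0.25q_A.
Similarly q_A = 57 − 0.25q_D.
Solving the two reaction functions simultaneously: (1 − (−0.25)(−0.25))q_D = 60.75 − 0.25·57, so 0.9375q_D = 46.5 and q_D = 49.6.
Then q_A = 57 − 0.25·49.6 = 44.6.

49.6, 44.6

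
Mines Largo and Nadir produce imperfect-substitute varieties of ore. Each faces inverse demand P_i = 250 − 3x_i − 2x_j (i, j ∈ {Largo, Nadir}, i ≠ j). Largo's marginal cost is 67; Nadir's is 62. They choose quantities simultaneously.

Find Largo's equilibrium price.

134.6875

Mine Largo's profit: π = x_{Largo}(250 − 3x_{Largo} − 2x_{Nadir}) − 67x_{Largo}.
∂π/∂x_{Largo} = 183 − 6x_{Largo} − 2x_{Nadir} = 0 ⇒ x_{Largo} = 30.5 − (1/3)x_{Nadir}.
Similarly x_{Nadir} = 94/3 − (1/3)x_{Largo}.
Substituting the second reaction function into the first: x_{Largo} = 30.5 − (1/3)(94/3 − (1/3)x_{Largo}), which gives (8/9)x_{Largo} = 361/18 ⇒ x_{Largo} = 22.5625.
Then x_{Nadir} = 94/3 − (1/3)·22.5625 = 23.8125.
P_{Largo} = 250 − 3·22.5625 − 2·23.8125 = 134.6875.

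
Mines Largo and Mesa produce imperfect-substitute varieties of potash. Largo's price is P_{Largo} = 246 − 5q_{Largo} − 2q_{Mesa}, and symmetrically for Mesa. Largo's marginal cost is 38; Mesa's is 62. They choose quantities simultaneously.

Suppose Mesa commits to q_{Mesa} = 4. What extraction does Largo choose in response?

Mine Largo's profit: π = q_{Largo}(246 − 5q_{Largo} − 2q_{Mesa}) − 38q_{Largo}.
∂π/∂q_{Largo} = 208 − 10q_{Largo} − 2q_{Mesa} = 0 ⇒ q_{Largo} = 20.8 − 0.2q_{Mesa}.
At q_{Mesa} = 4: q_{Largo} = 20.8 − 0.2·4 = 20.

20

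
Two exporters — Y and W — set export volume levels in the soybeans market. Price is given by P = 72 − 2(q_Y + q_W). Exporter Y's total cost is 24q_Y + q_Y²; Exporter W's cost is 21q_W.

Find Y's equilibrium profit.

Exporter Y's profit: π = q_Y(72 − 2(q_Y + q_W)) − 24q_Y − q_Y².
∂π/∂q_Y = 48 − 6q_Y − 2q_W = 0, so q_Y = 8 − (1/3)q_W.
For W: ∂π/∂q_W = 51 − 4q_W − 2q_Y = 0 ⇒ q_W = 12.75 − 0.5q_Y.
Plugging q_W into Y's best response: q_Y = 8 − (1/3)(12.75 − 0.5q_Y) ⇒ (5/6)q_Y = 3.75, so q_Y = 4.5.
Then q_W = 12.75 − 0.5·4.5 = 10.5.
Price P = 72 − 2·15 = 42.
Y's profit: (42 − 24)·4.5 − (4.5)² = 60.75.

60.75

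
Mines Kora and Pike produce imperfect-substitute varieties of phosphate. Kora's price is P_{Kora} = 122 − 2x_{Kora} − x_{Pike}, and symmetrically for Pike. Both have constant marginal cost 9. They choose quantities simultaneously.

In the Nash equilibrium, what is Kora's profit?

1021.52

Mine Kora's profit: π = x_{Kora}(122 − 2x_{Kora} − x_{Pike}) − 9x_{Kora}.
∂π/∂x_{Kora} = 113 − 4x_{Kora} − x_{Pike} = 0 ⇒ x_{Kora} = 28.25 − 0.25x_{Pike}.
By symmetry x_{Pike} = x_{Kora}; substituting into the reaction function, 1.25x_{Kora} = 28.25 and x_{Kora} = 22.6.
P_{Kora} = 122 − 2·22.6 − 22.6 = 54.2.
Profit = (54.2 − 9)·22.6 = 1021.52.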